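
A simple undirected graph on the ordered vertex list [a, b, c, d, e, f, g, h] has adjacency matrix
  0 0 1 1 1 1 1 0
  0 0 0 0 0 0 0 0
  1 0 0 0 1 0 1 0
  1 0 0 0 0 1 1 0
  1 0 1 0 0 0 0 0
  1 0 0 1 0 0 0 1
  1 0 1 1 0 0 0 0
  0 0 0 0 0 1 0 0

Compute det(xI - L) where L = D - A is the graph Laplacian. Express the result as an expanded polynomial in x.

With the vertex order [a, b, c, d, e, f, g, h], the degrees are [5, 0, 3, 3, 2, 3, 3, 1], giving D = diag(5, 0, 3, 3, 2, 3, 3, 1) and L = D - A. Computing det(xI - L) by cofactor expansion (or equivalently via sum-over-permutations) gives x^8 - 20x^7 + 157x^6 - 612x^5 + 1227x^4 - 1164x^3 + 385x^2. The coefficient of x^7 equals -trace(L) = -20, matching the sum of degrees. The largest eigenvalue, 6.0579, is at most the vertex count 8.

x^8 - 20x^7 + 157x^6 - 612x^5 + 1227x^4 - 1164x^3 + 385x^2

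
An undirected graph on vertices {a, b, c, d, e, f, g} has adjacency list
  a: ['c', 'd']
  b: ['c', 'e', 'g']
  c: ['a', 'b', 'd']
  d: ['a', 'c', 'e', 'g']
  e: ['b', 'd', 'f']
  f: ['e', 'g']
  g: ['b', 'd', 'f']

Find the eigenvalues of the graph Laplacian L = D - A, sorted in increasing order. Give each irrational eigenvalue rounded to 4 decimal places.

Reading degrees in the order [a, b, c, d, e, f, g] gives [2, 3, 3, 4, 3, 2, 3]; set D = diag(2, 3, 3, 4, 3, 2, 3) and form L = D - A. L is symmetric positive semidefinite, so every eigenvalue is real and nonnegative. The single zero eigenvalue shows the graph is connected. The eigenvalues sum to 20, which equals trace(L) = 2|E|. The largest eigenvalue, 5.9537, is at most the vertex count 7.

[0, 1.1153, 2.3651, 3, 3.5659, 4, 5.9537]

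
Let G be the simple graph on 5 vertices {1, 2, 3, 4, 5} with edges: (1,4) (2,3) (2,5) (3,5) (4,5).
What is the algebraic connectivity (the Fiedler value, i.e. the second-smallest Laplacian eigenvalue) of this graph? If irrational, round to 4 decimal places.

With the vertex order [1, 2, 3, 4, 5], the degrees are [1, 2, 2, 2, 3], giving D = diag(1, 2, 2, 2, 3) and L = D - A. Computing the eigenvalues of L and sorting gives [0, 0.5188, 2.3111, 3, 4.1701]. The Fiedler value lambda_2 = 0.5188 is strictly positive, so the graph is connected.

0.5188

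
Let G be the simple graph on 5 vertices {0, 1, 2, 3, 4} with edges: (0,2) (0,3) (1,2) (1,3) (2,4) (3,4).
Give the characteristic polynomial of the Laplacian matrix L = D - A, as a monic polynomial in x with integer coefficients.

Reading degrees in the order [0, 1, 2, 3, 4] gives [2, 2, 3, 3, 2]; set D = diag(2, 2, 3, 3, 2) and form L = D - A. The eigenvalues of L are [0, 2, 2, 3, 5]; the characteristic polynomial is the product of (x - lambda_i), which multiplies out to x^5 - 12x^4 + 51x^3 - 92x^2 + 60x. The constant term is 0 because L is singular (the all-ones vector lies in its kernel).

x^5 - 12x^4 + 51x^3 - 92x^2 + 60x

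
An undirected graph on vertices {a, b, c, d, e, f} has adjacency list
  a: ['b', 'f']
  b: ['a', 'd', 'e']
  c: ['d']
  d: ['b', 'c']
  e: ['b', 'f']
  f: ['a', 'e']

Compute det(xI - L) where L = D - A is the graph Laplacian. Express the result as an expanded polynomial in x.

Each diagonal entry of L is the vertex degree and each off-diagonal entry is -1 where an edge is present, 0 otherwise; in the order [a, b, c, d, e, f] the diagonal is [2, 3, 1, 2, 2, 2]. Computing det(xI - L) by cofactor expansion (or equivalently via sum-over-permutations) gives x^6 - 12x^5 + 53x^4 - 106x^3 + 92x^2 - 24x. The coefficient of x^5 equals -trace(L) = -12, matching the sum of degrees. The largest eigenvalue, 4.5616, is at most the vertex count 6.

x^6 - 12x^5 + 53x^4 - 106x^3 + 92x^2 - 24x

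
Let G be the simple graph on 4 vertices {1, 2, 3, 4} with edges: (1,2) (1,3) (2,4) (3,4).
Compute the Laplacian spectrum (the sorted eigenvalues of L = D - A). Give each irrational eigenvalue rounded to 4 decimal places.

Each diagonal entry of L is the vertex degree and each off-diagonal entry is -1 where an edge is present, 0 otherwise; in the order [1, 2, 3, 4] the diagonal is [2, 2, 2, 2]. L is symmetric positive semidefinite, so every eigenvalue is real and nonnegative. By the matrix-tree theorem the graph has (1/4) * product of the nonzero eigenvalues = 4 spanning trees.

[0, 2, 2, 4]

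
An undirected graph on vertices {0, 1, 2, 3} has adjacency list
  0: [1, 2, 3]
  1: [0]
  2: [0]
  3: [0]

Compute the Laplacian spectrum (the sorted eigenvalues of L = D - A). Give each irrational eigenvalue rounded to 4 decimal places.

[0, 1, 1, 4]

Each diagonal entry of L is the vertex degree and each off-diagonal entry is -1 where an edge is present, 0 otherwise; in the order [0, 1, 2, 3] the diagonal is [3, 1, 1, 1]. L is symmetric positive semidefinite, so every eigenvalue is real and nonnegative. The single zero eigenvalue shows the graph is connected. The eigenvalues sum to 6, which equals trace(L) = 2|E|. By the matrix-tree theorem the graph has (1/4) * product of the nonzero eigenvalues = 1 spanning tree.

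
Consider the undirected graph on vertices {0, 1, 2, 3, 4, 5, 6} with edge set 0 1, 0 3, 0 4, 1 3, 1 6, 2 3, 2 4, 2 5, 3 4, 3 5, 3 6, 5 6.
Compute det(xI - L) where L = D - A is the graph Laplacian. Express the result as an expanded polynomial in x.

With the vertex order [0, 1, 2, 3, 4, 5, 6], the degrees are [3, 3, 3, 6, 3, 3, 3], giving D = diag(3, 3, 3, 6, 3, 3, 3) and L = D - A. The eigenvalues of L are [0, 2, 2, 4, 4, 5, 7]; the characteristic polynomial is the product of (x - lambda_i), which multiplies out to x^7 - 24x^6 + 231x^5 - 1140x^4 + 3036x^3 - 4128x^2 + 2240x. Since p(0) = det(-L) = 0, x divides p(x). The largest eigenvalue, 7, is at most the vertex count 7. The eigenvalues sum to 24, which equals trace(L) = 2|E|.

x^7 - 24x^6 + 231x^5 - 1140x^4 + 3036x^3 - 4128x^2 + 2240x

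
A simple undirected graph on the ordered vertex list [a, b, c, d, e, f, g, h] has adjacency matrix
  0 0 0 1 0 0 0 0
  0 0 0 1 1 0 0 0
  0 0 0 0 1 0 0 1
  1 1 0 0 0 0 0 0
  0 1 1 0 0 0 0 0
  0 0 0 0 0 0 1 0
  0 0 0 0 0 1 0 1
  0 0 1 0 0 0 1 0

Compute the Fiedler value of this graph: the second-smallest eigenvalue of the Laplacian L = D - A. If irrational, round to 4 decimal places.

Reading degrees in the order [a, b, c, d, e, f, g, h] gives [1, 2, 2, 2, 2, 1, 2, 2]; set D = diag(1, 2, 2, 2, 2, 1, 2, 2) and form L = D - A. The smallest Laplacian eigenvalue is always 0. The next one, lambda_2 = 0.1522, measures how hard the graph is to disconnect: larger values mean better connectivity. By the matrix-tree theorem the graph has (1/8) * product of the nonzero eigenvalues = 1 spanning tree.

0.1522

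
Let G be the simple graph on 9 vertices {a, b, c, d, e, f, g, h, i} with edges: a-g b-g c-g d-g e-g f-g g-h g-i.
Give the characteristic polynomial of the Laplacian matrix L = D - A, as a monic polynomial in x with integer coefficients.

x^9 - 16x^8 + 84x^7 - 224x^6 + 350x^5 - 336x^4 + 196x^3 - 64x^2 + 9x

Each diagonal entry of L is the vertex degree and each off-diagonal entry is -1 where an edge is present, 0 otherwise; in the order [a, b, c, d, e, f, g, h, i] the diagonal is [1, 1, 1, 1, 1, 1, 8, 1, 1]. Computing det(xI - L) by cofactor expansion (or equivalently via sum-over-permutations) gives x^9 - 16x^8 + 84x^7 - 224x^6 + 350x^5 - 336x^4 + 196x^3 - 64x^2 + 9x. The coefficient of x^8 equals -trace(L) = -16, matching the sum of degrees. The largest eigenvalue, 9, is at most the vertex count 9.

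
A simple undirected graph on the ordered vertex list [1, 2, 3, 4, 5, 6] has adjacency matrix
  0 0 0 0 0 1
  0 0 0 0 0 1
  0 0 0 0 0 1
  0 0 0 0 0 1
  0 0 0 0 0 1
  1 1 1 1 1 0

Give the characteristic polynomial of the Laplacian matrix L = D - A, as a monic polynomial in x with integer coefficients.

x^6 - 10x^5 + 30x^4 - 40x^3 + 25x^2 - 6x

Each diagonal entry of L is the vertex degree and each off-diagonal entry is -1 where an edge is present, 0 otherwise; in the order [1, 2, 3, 4, 5, 6] the diagonal is [1, 1, 1, 1, 1, 5]. Computing det(xI - L) by cofactor expansion (or equivalently via sum-over-permutations) gives x^6 - 10x^5 + 30x^4 - 40x^3 + 25x^2 - 6x. Since p(0) = det(-L) = 0, x divides p(x). By the matrix-tree theorem the graph has (1/6) * product of the nonzero eigenvalues = 1 spanning tree.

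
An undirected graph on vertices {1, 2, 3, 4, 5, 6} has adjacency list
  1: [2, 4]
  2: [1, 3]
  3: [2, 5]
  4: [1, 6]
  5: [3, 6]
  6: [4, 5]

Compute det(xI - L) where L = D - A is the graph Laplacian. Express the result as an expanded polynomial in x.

x^6 - 12x^5 + 54x^4 - 112x^3 + 105x^2 - 36x

Reading degrees in the order [1, 2, 3, 4, 5, 6] gives [2, 2, 2, 2, 2, 2]; set D = diag(2, 2, 2, 2, 2, 2) and form L = D - A. L has integer entries, so p(x) = det(xI - L) has integer coefficients. Expanding the determinant yields x^6 - 12x^5 + 54x^4 - 112x^3 + 105x^2 - 36x. The constant term is 0 because L is singular (the all-ones vector lies in its kernel).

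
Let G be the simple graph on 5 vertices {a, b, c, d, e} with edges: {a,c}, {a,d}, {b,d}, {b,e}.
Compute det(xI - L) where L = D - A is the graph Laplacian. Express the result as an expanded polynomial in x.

With the vertex order [a, b, c, d, e], the degrees are [2, 2, 1, 2, 1], giving D = diag(2, 2, 1, 2, 1) and L = D - A. Computing det(xI - L) by cofactor expansion (or equivalently via sum-over-permutations) gives x^5 - 8x^4 + 21x^3 - 20x^2 + 5x. The coefficient of x^4 equals -trace(L) = -8, matching the sum of degrees. The largest eigenvalue, 3.6180, is at most the vertex count 5.

x^5 - 8x^4 + 21x^3 - 20x^2 + 5x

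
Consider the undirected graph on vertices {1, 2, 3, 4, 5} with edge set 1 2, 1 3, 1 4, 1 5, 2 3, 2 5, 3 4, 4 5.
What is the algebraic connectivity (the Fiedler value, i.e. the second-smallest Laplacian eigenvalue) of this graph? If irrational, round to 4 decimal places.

3

With the vertex order [1, 2, 3, 4, 5], the degrees are [4, 3, 3, 3, 3], giving D = diag(4, 3, 3, 3, 3) and L = D - A. The sorted Laplacian eigenvalues are [0, 3, 3, 5, 5]; the algebraic connectivity is the second entry, 3.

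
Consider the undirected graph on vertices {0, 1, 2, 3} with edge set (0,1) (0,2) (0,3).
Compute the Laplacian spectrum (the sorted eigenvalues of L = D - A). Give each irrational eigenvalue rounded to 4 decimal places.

[0, 1, 1, 4]

Reading degrees in the order [0, 1, 2, 3] gives [3, 1, 1, 1]; set D = diag(3, 1, 1, 1) and form L = D - A. Since every row of L sums to 0, the all-ones vector is in the kernel and 0 is an eigenvalue. The eigenvalues sum to 6, which equals trace(L) = 2|E|.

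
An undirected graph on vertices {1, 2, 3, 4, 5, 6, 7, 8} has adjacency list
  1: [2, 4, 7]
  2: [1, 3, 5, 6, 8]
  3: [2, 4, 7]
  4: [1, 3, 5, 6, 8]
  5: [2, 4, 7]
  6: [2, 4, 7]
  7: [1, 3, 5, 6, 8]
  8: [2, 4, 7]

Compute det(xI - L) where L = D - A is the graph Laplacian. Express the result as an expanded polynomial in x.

Reading degrees in the order [1, 2, 3, 4, 5, 6, 7, 8] gives [3, 5, 3, 5, 3, 3, 5, 3]; set D = diag(3, 5, 3, 5, 3, 3, 5, 3) and form L = D - A. The eigenvalues of L are [0, 3, 3, 3, 3, 5, 5, 8]; the characteristic polynomial is the product of (x - lambda_i), which multiplies out to x^8 - 30x^7 + 375x^6 - 2540x^5 + 10095x^4 - 23598x^3 + 30105x^2 - 16200x. The coefficient of x^7 equals -trace(L) = -30, matching the sum of degrees. The largest eigenvalue, 8, is at most the vertex count 8.

x^8 - 30x^7 + 375x^6 - 2540x^5 + 10095x^4 - 23598x^3 + 30105x^2 - 16200x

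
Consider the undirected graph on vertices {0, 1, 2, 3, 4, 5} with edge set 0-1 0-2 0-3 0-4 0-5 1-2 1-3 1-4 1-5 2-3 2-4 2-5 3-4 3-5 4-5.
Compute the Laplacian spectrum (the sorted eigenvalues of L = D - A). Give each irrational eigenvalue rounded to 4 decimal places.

Each diagonal entry of L is the vertex degree and each off-diagonal entry is -1 where an edge is present, 0 otherwise; in the order [0, 1, 2, 3, 4, 5] the diagonal is [5, 5, 5, 5, 5, 5]. Since every row of L sums to 0, the all-ones vector is in the kernel and 0 is an eigenvalue. The single zero eigenvalue shows the graph is connected. By the matrix-tree theorem the graph has (1/6) * product of the nonzero eigenvalues = 1296 spanning trees.

[0, 6, 6, 6, 6, 6]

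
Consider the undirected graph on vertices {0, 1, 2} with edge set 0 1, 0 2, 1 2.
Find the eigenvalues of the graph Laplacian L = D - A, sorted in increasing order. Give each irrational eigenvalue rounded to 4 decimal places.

Reading degrees in the order [0, 1, 2] gives [2, 2, 2]; set D = diag(2, 2, 2) and form L = D - A. L is symmetric positive semidefinite, so every eigenvalue is real and nonnegative. The single zero eigenvalue shows the graph is connected. The eigenvalues sum to 6, which equals trace(L) = 2|E|. There is one zero in the spectrum, matching the 1 component.

[0, 3, 3]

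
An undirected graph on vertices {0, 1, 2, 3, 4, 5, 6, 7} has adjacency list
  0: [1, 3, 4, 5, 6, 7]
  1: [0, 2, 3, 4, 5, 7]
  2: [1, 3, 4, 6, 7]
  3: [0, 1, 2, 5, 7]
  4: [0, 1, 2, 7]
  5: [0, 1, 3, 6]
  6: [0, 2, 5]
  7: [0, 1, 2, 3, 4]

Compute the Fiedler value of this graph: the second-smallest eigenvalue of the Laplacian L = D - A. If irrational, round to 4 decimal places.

With the vertex order [0, 1, 2, 3, 4, 5, 6, 7], the degrees are [6, 6, 5, 5, 4, 4, 3, 5], giving D = diag(6, 6, 5, 5, 4, 4, 3, 5) and L = D - A. The sorted Laplacian eigenvalues are [0, 2.6254, 3.7556, 4.7622, 5.7275, 6.4726, 7, 7.6568]; the algebraic connectivity is the second entry, 2.6254. The largest eigenvalue, 7.6568, is at most the vertex count 8.

2.6254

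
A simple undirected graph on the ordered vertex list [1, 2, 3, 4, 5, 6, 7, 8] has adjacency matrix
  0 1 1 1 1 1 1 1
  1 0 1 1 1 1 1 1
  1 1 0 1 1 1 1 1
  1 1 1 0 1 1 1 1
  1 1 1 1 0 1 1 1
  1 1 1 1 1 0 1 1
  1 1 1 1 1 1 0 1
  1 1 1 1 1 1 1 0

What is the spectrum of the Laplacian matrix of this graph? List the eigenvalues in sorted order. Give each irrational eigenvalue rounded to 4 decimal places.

Each diagonal entry of L is the vertex degree and each off-diagonal entry is -1 where an edge is present, 0 otherwise; in the order [1, 2, 3, 4, 5, 6, 7, 8] the diagonal is [7, 7, 7, 7, 7, 7, 7, 7]. Diagonalising L (or applying a numerical eigensolver to the 8x8 matrix) gives the spectrum above. The single zero eigenvalue shows the graph is connected. The largest eigenvalue, 8, is at most the vertex count 8.

[0, 8, 8, 8, 8, 8, 8, 8]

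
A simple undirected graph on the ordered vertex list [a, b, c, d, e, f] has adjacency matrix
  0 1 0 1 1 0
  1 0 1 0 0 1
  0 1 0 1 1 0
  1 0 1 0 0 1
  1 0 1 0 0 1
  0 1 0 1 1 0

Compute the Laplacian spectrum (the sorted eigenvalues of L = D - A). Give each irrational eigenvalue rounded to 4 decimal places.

[0, 3, 3, 3, 3, 6]

Each diagonal entry of L is the vertex degree and each off-diagonal entry is -1 where an edge is present, 0 otherwise; in the order [a, b, c, d, e, f] the diagonal is [3, 3, 3, 3, 3, 3]. Since every row of L sums to 0, the all-ones vector is in the kernel and 0 is an eigenvalue. The eigenvalues sum to 18, which equals trace(L) = 2|E|.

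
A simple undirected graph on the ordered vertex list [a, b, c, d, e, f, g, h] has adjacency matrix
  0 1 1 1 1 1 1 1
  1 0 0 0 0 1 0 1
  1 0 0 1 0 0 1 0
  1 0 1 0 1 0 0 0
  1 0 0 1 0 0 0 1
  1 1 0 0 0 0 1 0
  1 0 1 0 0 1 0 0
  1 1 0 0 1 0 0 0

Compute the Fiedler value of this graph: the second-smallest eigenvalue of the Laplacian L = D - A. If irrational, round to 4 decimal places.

Reading degrees in the order [a, b, c, d, e, f, g, h] gives [7, 3, 3, 3, 3, 3, 3, 3]; set D = diag(7, 3, 3, 3, 3, 3, 3, 3) and form L = D - A. The sorted Laplacian eigenvalues are [0, 1.7530, 1.7530, 3.4450, 3.4450, 4.8019, 4.8019, 8]; the algebraic connectivity is the second entry, 1.7530. The eigenvalues sum to 28, which equals trace(L) = 2|E|. By the matrix-tree theorem the graph has (1/8) * product of the nonzero eigenvalues = 841 spanning trees.

1.7530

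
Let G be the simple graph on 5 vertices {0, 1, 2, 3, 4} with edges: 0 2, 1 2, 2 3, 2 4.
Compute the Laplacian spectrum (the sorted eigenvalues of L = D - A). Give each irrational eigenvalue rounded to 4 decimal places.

[0, 1, 1, 1, 5]

Reading degrees in the order [0, 1, 2, 3, 4] gives [1, 1, 4, 1, 1]; set D = diag(1, 1, 4, 1, 1) and form L = D - A. Diagonalising L (or applying a numerical eigensolver to the 5x5 matrix) gives the spectrum above. The eigenvalues sum to 8, which equals trace(L) = 2|E|. The largest eigenvalue, 5, is at most the vertex count 5.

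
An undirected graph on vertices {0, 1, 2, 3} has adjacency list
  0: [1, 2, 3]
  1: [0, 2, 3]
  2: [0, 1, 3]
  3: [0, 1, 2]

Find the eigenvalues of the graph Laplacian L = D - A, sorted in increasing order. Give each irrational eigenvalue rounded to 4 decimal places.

[0, 4, 4, 4]

Each diagonal entry of L is the vertex degree and each off-diagonal entry is -1 where an edge is present, 0 otherwise; in the order [0, 1, 2, 3] the diagonal is [3, 3, 3, 3]. L is symmetric positive semidefinite, so every eigenvalue is real and nonnegative. The single zero eigenvalue shows the graph is connected. The largest eigenvalue, 4, is at most the vertex count 4.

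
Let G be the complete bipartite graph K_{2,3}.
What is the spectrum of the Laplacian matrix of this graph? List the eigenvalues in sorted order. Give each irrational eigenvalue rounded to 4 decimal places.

The graph has 5 vertices and degree multiset [3, 3, 2, 2, 2]; D is the diagonal matrix of degrees and L = D - A. Since every row of L sums to 0, the all-ones vector is in the kernel and 0 is an eigenvalue.

[0, 2, 2, 3, 5]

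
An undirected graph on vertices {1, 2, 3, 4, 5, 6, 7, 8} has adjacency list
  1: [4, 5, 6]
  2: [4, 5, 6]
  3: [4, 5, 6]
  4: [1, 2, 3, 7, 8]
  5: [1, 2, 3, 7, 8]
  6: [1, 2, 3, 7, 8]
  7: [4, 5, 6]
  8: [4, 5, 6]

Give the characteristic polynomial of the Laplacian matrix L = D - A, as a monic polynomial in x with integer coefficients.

Reading degrees in the order [1, 2, 3, 4, 5, 6, 7, 8] gives [3, 3, 3, 5, 5, 5, 3, 3]; set D = diag(3, 3, 3, 5, 5, 5, 3, 3) and form L = D - A. L has integer entries, so p(x) = det(xI - L) has integer coefficients. Expanding the determinant yields x^8 - 30x^7 + 375x^6 - 2540x^5 + 10095x^4 - 23598x^3 + 30105x^2 - 16200x. The constant term is 0 because L is singular (the all-ones vector lies in its kernel). There is one zero in the spectrum, matching the 1 component.

x^8 - 30x^7 + 375x^6 - 2540x^5 + 10095x^4 - 23598x^3 + 30105x^2 - 16200x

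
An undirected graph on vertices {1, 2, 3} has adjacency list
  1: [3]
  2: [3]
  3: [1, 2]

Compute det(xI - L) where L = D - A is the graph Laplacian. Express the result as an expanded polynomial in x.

x^3 - 4x^2 + 3x

Each diagonal entry of L is the vertex degree and each off-diagonal entry is -1 where an edge is present, 0 otherwise; in the order [1, 2, 3] the diagonal is [1, 1, 2]. L has integer entries, so p(x) = det(xI - L) has integer coefficients. Expanding the determinant yields x^3 - 4x^2 + 3x. Since p(0) = det(-L) = 0, x divides p(x). The eigenvalues sum to 4, which equals trace(L) = 2|E|.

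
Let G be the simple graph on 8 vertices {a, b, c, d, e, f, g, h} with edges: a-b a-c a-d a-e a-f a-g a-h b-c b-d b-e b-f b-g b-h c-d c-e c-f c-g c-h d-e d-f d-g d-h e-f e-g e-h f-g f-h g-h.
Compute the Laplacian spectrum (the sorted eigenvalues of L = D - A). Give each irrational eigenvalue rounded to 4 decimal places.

With the vertex order [a, b, c, d, e, f, g, h], the degrees are [7, 7, 7, 7, 7, 7, 7, 7], giving D = diag(7, 7, 7, 7, 7, 7, 7, 7) and L = D - A. Diagonalising L (or applying a numerical eigensolver to the 8x8 matrix) gives the spectrum above. The single zero eigenvalue shows the graph is connected. The eigenvalues sum to 56, which equals trace(L) = 2|E|. The largest eigenvalue, 8, is at most the vertex count 8.

[0, 8, 8, 8, 8, 8, 8, 8]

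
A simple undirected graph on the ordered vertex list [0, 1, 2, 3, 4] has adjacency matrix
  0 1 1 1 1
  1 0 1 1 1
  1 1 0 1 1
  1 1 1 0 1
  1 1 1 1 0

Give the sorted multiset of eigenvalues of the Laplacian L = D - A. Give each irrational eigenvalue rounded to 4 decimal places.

[0, 5, 5, 5, 5]

With the vertex order [0, 1, 2, 3, 4], the degrees are [4, 4, 4, 4, 4], giving D = diag(4, 4, 4, 4, 4) and L = D - A. Since every row of L sums to 0, the all-ones vector is in the kernel and 0 is an eigenvalue. By the matrix-tree theorem the graph has (1/5) * product of the nonzero eigenvalues = 125 spanning trees.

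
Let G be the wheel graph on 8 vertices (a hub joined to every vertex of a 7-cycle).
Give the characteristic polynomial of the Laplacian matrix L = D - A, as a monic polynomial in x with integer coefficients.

x^8 - 28x^7 + 322x^6 - 1974x^5 + 6965x^4 - 14126x^3 + 15225x^2 - 6728x

The graph has 8 vertices and degree multiset [7, 3, 3, 3, 3, 3, 3, 3]; D is the diagonal matrix of degrees and L = D - A. L has integer entries, so p(x) = det(xI - L) has integer coefficients. Expanding the determinant yields x^8 - 28x^7 + 322x^6 - 1974x^5 + 6965x^4 - 14126x^3 + 15225x^2 - 6728x. The constant term is 0 because L is singular (the all-ones vector lies in its kernel). There is one zero in the spectrum, matching the 1 component.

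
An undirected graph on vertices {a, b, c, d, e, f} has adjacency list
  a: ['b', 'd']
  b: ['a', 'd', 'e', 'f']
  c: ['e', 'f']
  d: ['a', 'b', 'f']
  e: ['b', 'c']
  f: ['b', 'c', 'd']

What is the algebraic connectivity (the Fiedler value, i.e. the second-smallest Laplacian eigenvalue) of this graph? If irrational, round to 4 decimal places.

Reading degrees in the order [a, b, c, d, e, f] gives [2, 4, 2, 3, 2, 3]; set D = diag(2, 4, 2, 3, 2, 3) and form L = D - A. Computing the eigenvalues of L and sorting gives [0, 1.1088, 2.2954, 3, 4.3174, 5.2784]. The Fiedler value lambda_2 = 1.1088 is strictly positive, so the graph is connected.

1.1088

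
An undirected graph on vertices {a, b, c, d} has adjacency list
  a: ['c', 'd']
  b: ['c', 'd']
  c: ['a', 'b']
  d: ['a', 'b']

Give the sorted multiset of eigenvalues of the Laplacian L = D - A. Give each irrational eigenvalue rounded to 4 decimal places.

Reading degrees in the order [a, b, c, d] gives [2, 2, 2, 2]; set D = diag(2, 2, 2, 2) and form L = D - A. The multiplicity of 0 as a Laplacian eigenvalue equals the number of connected components.

[0, 2, 2, 4]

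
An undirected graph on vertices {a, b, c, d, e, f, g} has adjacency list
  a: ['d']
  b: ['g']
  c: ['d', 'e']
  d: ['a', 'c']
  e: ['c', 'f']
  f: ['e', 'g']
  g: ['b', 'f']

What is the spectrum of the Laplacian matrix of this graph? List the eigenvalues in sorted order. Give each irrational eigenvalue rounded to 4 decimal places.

[0, 0.1981, 0.7530, 1.5550, 2.4450, 3.2470, 3.8019]

Reading degrees in the order [a, b, c, d, e, f, g] gives [1, 1, 2, 2, 2, 2, 2]; set D = diag(1, 1, 2, 2, 2, 2, 2) and form L = D - A. Diagonalising L (or applying a numerical eigensolver to the 7x7 matrix) gives the spectrum above. The single zero eigenvalue shows the graph is connected. There is one zero in the spectrum, matching the 1 component.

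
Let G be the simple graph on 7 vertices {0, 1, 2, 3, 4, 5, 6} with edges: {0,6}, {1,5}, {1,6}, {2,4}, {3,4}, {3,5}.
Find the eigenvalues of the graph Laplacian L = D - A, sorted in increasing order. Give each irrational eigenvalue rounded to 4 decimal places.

Each diagonal entry of L is the vertex degree and each off-diagonal entry is -1 where an edge is present, 0 otherwise; in the order [0, 1, 2, 3, 4, 5, 6] the diagonal is [1, 2, 1, 2, 2, 2, 2]. Diagonalising L (or applying a numerical eigensolver to the 7x7 matrix) gives the spectrum above. The single zero eigenvalue shows the graph is connected. The largest eigenvalue, 3.8019, is at most the vertex count 7.

[0, 0.1981, 0.7530, 1.5550, 2.4450, 3.2470, 3.8019]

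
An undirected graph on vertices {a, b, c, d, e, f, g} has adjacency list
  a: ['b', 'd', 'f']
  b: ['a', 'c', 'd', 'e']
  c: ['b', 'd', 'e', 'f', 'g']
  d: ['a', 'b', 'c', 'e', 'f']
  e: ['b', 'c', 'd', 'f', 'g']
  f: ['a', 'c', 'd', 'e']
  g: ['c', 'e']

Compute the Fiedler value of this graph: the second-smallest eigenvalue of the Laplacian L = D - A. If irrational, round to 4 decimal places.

With the vertex order [a, b, c, d, e, f, g], the degrees are [3, 4, 5, 5, 5, 4, 2], giving D = diag(3, 4, 5, 5, 5, 4, 2) and L = D - A. Computing the eigenvalues of L and sorting gives [0, 1.7382, 3.6601, 4, 6, 6, 6.6017]. The Fiedler value lambda_2 = 1.7382 is strictly positive, so the graph is connected. The eigenvalues sum to 28, which equals trace(L) = 2|E|. By the matrix-tree theorem the graph has (1/7) * product of the nonzero eigenvalues = 864 spanning trees.

1.7382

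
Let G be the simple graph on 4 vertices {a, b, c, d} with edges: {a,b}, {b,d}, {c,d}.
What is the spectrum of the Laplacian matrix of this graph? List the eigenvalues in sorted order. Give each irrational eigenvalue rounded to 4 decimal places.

With the vertex order [a, b, c, d], the degrees are [1, 2, 1, 2], giving D = diag(1, 2, 1, 2) and L = D - A. The multiplicity of 0 as a Laplacian eigenvalue equals the number of connected components. There is one zero in the spectrum, matching the 1 component.

[0, 0.5858, 2, 3.4142]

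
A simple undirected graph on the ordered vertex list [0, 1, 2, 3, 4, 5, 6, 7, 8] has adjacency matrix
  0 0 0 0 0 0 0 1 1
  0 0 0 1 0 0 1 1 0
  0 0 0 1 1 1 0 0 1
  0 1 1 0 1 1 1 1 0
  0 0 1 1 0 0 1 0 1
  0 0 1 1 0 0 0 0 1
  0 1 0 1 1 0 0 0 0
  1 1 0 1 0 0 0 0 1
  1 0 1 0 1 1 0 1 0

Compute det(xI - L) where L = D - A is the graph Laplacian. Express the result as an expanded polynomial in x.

Each diagonal entry of L is the vertex degree and each off-diagonal entry is -1 where an edge is present, 0 otherwise; in the order [0, 1, 2, 3, 4, 5, 6, 7, 8] the diagonal is [2, 3, 4, 6, 4, 3, 3, 4, 5]. L has integer entries, so p(x) = det(xI - L) has integer coefficients. Expanding the determinant yields x^9 - 34x^8 + 491x^7 - 3924x^6 + 18924x^5 - 56188x^4 + 99889x^3 - 96804x^2 + 39042x. The constant term is 0 because L is singular (the all-ones vector lies in its kernel). There is one zero in the spectrum, matching the 1 component.

x^9 - 34x^8 + 491x^7 - 3924x^6 + 18924x^5 - 56188x^4 + 99889x^3 - 96804x^2 + 39042x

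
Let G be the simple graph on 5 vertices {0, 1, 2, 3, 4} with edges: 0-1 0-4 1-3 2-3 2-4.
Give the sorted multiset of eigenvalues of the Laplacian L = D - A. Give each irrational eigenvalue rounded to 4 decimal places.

With the vertex order [0, 1, 2, 3, 4], the degrees are [2, 2, 2, 2, 2], giving D = diag(2, 2, 2, 2, 2) and L = D - A. Since every row of L sums to 0, the all-ones vector is in the kernel and 0 is an eigenvalue.

[0, 1.3820, 1.3820, 3.6180, 3.6180]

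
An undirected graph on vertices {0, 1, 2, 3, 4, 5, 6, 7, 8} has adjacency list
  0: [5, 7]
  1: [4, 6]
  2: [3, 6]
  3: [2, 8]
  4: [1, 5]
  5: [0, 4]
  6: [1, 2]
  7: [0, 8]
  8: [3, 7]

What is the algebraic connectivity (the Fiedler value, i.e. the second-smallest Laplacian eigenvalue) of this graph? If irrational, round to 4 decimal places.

0.4679

Reading degrees in the order [0, 1, 2, 3, 4, 5, 6, 7, 8] gives [2, 2, 2, 2, 2, 2, 2, 2, 2]; set D = diag(2, 2, 2, 2, 2, 2, 2, 2, 2) and form L = D - A. Computing the eigenvalues of L and sorting gives [0, 0.4679, 0.4679, 1.6527, 1.6527, 3, 3, 3.8794, 3.8794]. The Fiedler value lambda_2 = 0.4679 is strictly positive, so the graph is connected. The eigenvalues sum to 18, which equals trace(L) = 2|E|.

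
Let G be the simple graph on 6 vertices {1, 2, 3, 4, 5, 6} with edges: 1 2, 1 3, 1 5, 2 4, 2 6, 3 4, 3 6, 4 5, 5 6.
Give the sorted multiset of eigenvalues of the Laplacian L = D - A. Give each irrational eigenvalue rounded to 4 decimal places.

Reading degrees in the order [1, 2, 3, 4, 5, 6] gives [3, 3, 3, 3, 3, 3]; set D = diag(3, 3, 3, 3, 3, 3) and form L = D - A. The multiplicity of 0 as a Laplacian eigenvalue equals the number of connected components. The single zero eigenvalue shows the graph is connected.

[0, 3, 3, 3, 3, 6]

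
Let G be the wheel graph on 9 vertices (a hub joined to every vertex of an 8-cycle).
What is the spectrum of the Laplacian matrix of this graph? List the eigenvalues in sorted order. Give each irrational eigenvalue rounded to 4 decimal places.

The graph has 9 vertices and degree multiset [8, 3, 3, 3, 3, 3, 3, 3, 3]; D is the diagonal matrix of degrees and L = D - A. Since every row of L sums to 0, the all-ones vector is in the kernel and 0 is an eigenvalue. The single zero eigenvalue shows the graph is connected. There is one zero in the spectrum, matching the 1 component.

[0, 1.5858, 1.5858, 3, 3, 4.4142, 4.4142, 5, 9]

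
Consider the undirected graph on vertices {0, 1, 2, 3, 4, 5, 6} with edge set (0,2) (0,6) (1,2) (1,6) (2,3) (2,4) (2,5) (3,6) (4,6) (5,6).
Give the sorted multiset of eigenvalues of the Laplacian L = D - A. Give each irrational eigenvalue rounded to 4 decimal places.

[0, 2, 2, 2, 2, 5, 7]

Each diagonal entry of L is the vertex degree and each off-diagonal entry is -1 where an edge is present, 0 otherwise; in the order [0, 1, 2, 3, 4, 5, 6] the diagonal is [2, 2, 5, 2, 2, 2, 5]. The multiplicity of 0 as a Laplacian eigenvalue equals the number of connected components. The single zero eigenvalue shows the graph is connected. There is one zero in the spectrum, matching the 1 component.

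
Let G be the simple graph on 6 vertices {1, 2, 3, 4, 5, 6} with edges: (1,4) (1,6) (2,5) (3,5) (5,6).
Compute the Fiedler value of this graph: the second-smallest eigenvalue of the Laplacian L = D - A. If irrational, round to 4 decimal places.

0.3249

Each diagonal entry of L is the vertex degree and each off-diagonal entry is -1 where an edge is present, 0 otherwise; in the order [1, 2, 3, 4, 5, 6] the diagonal is [2, 1, 1, 1, 3, 2]. The smallest Laplacian eigenvalue is always 0. The next one, lambda_2 = 0.3249, measures how hard the graph is to disconnect: larger values mean better connectivity. By the matrix-tree theorem the graph has (1/6) * product of the nonzero eigenvalues = 1 spanning tree.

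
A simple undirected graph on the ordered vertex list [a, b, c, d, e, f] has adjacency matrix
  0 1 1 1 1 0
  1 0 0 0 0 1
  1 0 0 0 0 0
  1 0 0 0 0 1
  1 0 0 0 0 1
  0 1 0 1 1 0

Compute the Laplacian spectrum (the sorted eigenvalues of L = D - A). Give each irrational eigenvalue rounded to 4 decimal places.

With the vertex order [a, b, c, d, e, f], the degrees are [4, 2, 1, 2, 2, 3], giving D = diag(4, 2, 1, 2, 2, 3) and L = D - A. The multiplicity of 0 as a Laplacian eigenvalue equals the number of connected components. The single zero eigenvalue shows the graph is connected. By the matrix-tree theorem the graph has (1/6) * product of the nonzero eigenvalues = 12 spanning trees.

[0, 0.9139, 2, 2, 3.5720, 5.5141]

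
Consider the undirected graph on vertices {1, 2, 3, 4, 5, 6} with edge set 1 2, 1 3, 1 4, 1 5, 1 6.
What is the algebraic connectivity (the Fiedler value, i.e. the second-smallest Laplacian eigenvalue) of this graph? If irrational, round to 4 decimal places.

With the vertex order [1, 2, 3, 4, 5, 6], the degrees are [5, 1, 1, 1, 1, 1], giving D = diag(5, 1, 1, 1, 1, 1) and L = D - A. The smallest Laplacian eigenvalue is always 0. The next one, lambda_2 = 1, measures how hard the graph is to disconnect: larger values mean better connectivity. The largest eigenvalue, 6, is at most the vertex count 6.

1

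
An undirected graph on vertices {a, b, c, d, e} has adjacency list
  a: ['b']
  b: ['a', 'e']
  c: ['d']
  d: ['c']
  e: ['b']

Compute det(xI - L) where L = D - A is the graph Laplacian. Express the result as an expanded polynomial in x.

x^5 - 6x^4 + 11x^3 - 6x^2

Each diagonal entry of L is the vertex degree and each off-diagonal entry is -1 where an edge is present, 0 otherwise; in the order [a, b, c, d, e] the diagonal is [1, 2, 1, 1, 1]. The eigenvalues of L are [0, 0, 1, 2, 3]; the characteristic polynomial is the product of (x - lambda_i), which multiplies out to x^5 - 6x^4 + 11x^3 - 6x^2. The coefficient of x^4 equals -trace(L) = -6, matching the sum of degrees. There are 2 zeros in the spectrum, matching the 2 components. The largest eigenvalue, 3, is at most the vertex count 5.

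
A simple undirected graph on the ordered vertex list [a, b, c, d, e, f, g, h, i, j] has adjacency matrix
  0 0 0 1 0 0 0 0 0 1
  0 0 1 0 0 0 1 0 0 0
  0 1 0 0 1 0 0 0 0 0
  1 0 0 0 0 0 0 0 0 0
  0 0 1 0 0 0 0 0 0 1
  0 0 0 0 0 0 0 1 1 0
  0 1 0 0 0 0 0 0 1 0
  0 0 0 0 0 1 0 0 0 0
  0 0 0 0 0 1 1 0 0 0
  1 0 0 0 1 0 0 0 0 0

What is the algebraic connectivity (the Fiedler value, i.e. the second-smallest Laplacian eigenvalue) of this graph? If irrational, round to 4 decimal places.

0.0979

Reading degrees in the order [a, b, c, d, e, f, g, h, i, j] gives [2, 2, 2, 1, 2, 2, 2, 1, 2, 2]; set D = diag(2, 2, 2, 1, 2, 2, 2, 1, 2, 2) and form L = D - A. The smallest Laplacian eigenvalue is always 0. The next one, lambda_2 = 0.0979, measures how hard the graph is to disconnect: larger values mean better connectivity.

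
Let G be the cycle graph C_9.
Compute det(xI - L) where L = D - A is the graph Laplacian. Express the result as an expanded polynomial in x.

x^9 - 18x^8 + 135x^7 - 546x^6 + 1287x^5 - 1782x^4 + 1386x^3 - 540x^2 + 81x

The graph has 9 vertices and degree multiset [2, 2, 2, 2, 2, 2, 2, 2, 2]; D is the diagonal matrix of degrees and L = D - A. Computing det(xI - L) by cofactor expansion (or equivalently via sum-over-permutations) gives x^9 - 18x^8 + 135x^7 - 546x^6 + 1287x^5 - 1782x^4 + 1386x^3 - 540x^2 + 81x. Since p(0) = det(-L) = 0, x divides p(x). The eigenvalues sum to 18, which equals trace(L) = 2|E|.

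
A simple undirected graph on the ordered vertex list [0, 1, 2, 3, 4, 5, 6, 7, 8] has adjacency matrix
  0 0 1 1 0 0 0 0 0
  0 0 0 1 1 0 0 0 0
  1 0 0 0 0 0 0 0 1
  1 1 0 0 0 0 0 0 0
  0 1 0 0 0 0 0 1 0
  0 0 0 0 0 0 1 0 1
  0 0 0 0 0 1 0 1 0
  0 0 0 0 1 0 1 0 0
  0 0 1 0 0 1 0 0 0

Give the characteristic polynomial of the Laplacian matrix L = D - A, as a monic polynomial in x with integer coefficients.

Each diagonal entry of L is the vertex degree and each off-diagonal entry is -1 where an edge is present, 0 otherwise; in the order [0, 1, 2, 3, 4, 5, 6, 7, 8] the diagonal is [2, 2, 2, 2, 2, 2, 2, 2, 2]. L has integer entries, so p(x) = det(xI - L) has integer coefficients. Expanding the determinant yields x^9 - 18x^8 + 135x^7 - 546x^6 + 1287x^5 - 1782x^4 + 1386x^3 - 540x^2 + 81x. Since p(0) = det(-L) = 0, x divides p(x). The eigenvalues sum to 18, which equals trace(L) = 2|E|.

x^9 - 18x^8 + 135x^7 - 546x^6 + 1287x^5 - 1782x^4 + 1386x^3 - 540x^2 + 81x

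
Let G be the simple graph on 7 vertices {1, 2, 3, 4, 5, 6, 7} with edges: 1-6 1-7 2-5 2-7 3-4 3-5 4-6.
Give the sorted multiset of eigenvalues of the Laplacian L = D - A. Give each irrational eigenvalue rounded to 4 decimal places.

With the vertex order [1, 2, 3, 4, 5, 6, 7], the degrees are [2, 2, 2, 2, 2, 2, 2], giving D = diag(2, 2, 2, 2, 2, 2, 2) and L = D - A. The multiplicity of 0 as a Laplacian eigenvalue equals the number of connected components.

[0, 0.7530, 0.7530, 2.4450, 2.4450, 3.8019, 3.8019]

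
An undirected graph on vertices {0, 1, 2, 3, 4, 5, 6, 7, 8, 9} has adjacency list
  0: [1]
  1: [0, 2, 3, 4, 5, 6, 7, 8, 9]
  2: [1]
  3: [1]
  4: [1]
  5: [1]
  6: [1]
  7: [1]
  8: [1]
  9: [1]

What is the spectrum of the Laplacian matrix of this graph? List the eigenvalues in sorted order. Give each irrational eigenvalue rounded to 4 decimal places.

[0, 1, 1, 1, 1, 1, 1, 1, 1, 10]

Each diagonal entry of L is the vertex degree and each off-diagonal entry is -1 where an edge is present, 0 otherwise; in the order [0, 1, 2, 3, 4, 5, 6, 7, 8, 9] the diagonal is [1, 9, 1, 1, 1, 1, 1, 1, 1, 1]. The multiplicity of 0 as a Laplacian eigenvalue equals the number of connected components. The single zero eigenvalue shows the graph is connected. There is one zero in the spectrum, matching the 1 component. The largest eigenvalue, 10, is at most the vertex count 10.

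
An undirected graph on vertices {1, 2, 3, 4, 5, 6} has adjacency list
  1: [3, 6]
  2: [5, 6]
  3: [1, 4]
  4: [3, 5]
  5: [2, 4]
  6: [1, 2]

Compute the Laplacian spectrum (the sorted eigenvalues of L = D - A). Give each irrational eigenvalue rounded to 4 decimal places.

Reading degrees in the order [1, 2, 3, 4, 5, 6] gives [2, 2, 2, 2, 2, 2]; set D = diag(2, 2, 2, 2, 2, 2) and form L = D - A. L is symmetric positive semidefinite, so every eigenvalue is real and nonnegative. The single zero eigenvalue shows the graph is connected. The eigenvalues sum to 12, which equals trace(L) = 2|E|.

[0, 1, 1, 3, 3, 4]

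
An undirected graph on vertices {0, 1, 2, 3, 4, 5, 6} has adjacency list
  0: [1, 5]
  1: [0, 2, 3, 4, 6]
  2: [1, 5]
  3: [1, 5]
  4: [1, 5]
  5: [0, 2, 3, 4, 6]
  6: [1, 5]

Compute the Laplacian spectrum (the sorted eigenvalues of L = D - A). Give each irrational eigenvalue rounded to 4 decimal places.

[0, 2, 2, 2, 2, 5, 7]

Each diagonal entry of L is the vertex degree and each off-diagonal entry is -1 where an edge is present, 0 otherwise; in the order [0, 1, 2, 3, 4, 5, 6] the diagonal is [2, 5, 2, 2, 2, 5, 2]. Diagonalising L (or applying a numerical eigensolver to the 7x7 matrix) gives the spectrum above. There is one zero in the spectrum, matching the 1 component.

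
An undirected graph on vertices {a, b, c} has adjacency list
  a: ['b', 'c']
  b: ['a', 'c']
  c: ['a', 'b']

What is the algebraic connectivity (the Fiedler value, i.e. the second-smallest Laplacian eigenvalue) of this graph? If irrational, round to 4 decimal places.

3

Each diagonal entry of L is the vertex degree and each off-diagonal entry is -1 where an edge is present, 0 otherwise; in the order [a, b, c] the diagonal is [2, 2, 2]. Computing the eigenvalues of L and sorting gives [0, 3, 3]. The Fiedler value lambda_2 = 3 is strictly positive, so the graph is connected. The eigenvalues sum to 6, which equals trace(L) = 2|E|.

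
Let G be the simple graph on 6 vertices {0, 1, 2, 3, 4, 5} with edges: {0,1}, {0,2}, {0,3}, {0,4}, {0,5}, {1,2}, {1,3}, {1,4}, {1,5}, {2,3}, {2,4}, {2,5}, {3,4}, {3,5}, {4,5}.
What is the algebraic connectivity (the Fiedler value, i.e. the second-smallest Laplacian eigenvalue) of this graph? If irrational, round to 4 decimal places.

Each diagonal entry of L is the vertex degree and each off-diagonal entry is -1 where an edge is present, 0 otherwise; in the order [0, 1, 2, 3, 4, 5] the diagonal is [5, 5, 5, 5, 5, 5]. Computing the eigenvalues of L and sorting gives [0, 6, 6, 6, 6, 6]. The Fiedler value lambda_2 = 6 is strictly positive, so the graph is connected. By the matrix-tree theorem the graph has (1/6) * product of the nonzero eigenvalues = 1296 spanning trees.

6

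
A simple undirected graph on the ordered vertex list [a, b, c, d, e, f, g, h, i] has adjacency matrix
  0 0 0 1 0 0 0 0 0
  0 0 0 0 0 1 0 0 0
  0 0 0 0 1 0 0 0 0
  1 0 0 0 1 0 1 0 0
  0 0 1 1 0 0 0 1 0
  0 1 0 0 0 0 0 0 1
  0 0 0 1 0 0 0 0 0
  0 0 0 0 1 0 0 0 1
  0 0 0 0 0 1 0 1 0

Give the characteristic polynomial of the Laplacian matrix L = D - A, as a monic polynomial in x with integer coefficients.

Each diagonal entry of L is the vertex degree and each off-diagonal entry is -1 where an edge is present, 0 otherwise; in the order [a, b, c, d, e, f, g, h, i] the diagonal is [1, 1, 1, 3, 3, 2, 1, 2, 2]. Computing det(xI - L) by cofactor expansion (or equivalently via sum-over-permutations) gives x^9 - 16x^8 + 103x^7 - 344x^6 + 642x^5 - 674x^4 + 381x^3 - 102x^2 + 9x. Since p(0) = det(-L) = 0, x divides p(x). There is one zero in the spectrum, matching the 1 component.

x^9 - 16x^8 + 103x^7 - 344x^6 + 642x^5 - 674x^4 + 381x^3 - 102x^2 + 9x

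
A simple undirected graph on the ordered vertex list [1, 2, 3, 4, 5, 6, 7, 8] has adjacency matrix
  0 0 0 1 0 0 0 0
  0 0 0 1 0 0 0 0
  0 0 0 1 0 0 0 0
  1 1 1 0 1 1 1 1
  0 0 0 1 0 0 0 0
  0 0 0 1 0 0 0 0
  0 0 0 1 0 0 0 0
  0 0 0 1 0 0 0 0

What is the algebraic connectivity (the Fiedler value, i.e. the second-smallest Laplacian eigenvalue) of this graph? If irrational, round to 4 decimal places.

With the vertex order [1, 2, 3, 4, 5, 6, 7, 8], the degrees are [1, 1, 1, 7, 1, 1, 1, 1], giving D = diag(1, 1, 1, 7, 1, 1, 1, 1) and L = D - A. The smallest Laplacian eigenvalue is always 0. The next one, lambda_2 = 1, measures how hard the graph is to disconnect: larger values mean better connectivity.

1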